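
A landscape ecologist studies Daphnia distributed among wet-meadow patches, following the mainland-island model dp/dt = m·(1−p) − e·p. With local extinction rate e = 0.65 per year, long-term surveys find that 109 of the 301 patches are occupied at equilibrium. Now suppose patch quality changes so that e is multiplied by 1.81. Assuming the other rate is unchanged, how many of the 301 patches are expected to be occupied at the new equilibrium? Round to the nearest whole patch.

Observed p* = 109/301 = 0.36213.
Balance m(1−p*) = e·p* gives m = e·p*/(1−p*) = 0.65×0.36213/0.63787 = 0.36902.
New p* = m/(m+e) = 0.36902/(0.36902+1.17650) = 0.23877.
Expected occupied = 301 × 0.23877 = 71.87 ≈ 72.

72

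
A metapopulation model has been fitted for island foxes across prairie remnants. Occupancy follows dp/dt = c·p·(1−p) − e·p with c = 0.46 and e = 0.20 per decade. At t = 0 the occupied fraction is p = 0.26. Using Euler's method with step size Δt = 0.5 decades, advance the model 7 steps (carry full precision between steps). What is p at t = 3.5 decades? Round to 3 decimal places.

Update rule: p ← p + [c·p·(1−p) − e·p]·Δt with Δt = 0.5.
  1  |  dp/dt·Δt = +0.018252  |  p_1 = 0.278252
  2  |  dp/dt·Δt = +0.018365  |  p_2 = 0.296617
  3  |  dp/dt·Δt = +0.018324  |  p_3 = 0.314942
  4  |  dp/dt·Δt = +0.018129  |  p_4 = 0.333071
  5  |  dp/dt·Δt = +0.017784  |  p_5 = 0.350855
  6  |  dp/dt·Δt = +0.017298  |  p_6 = 0.368153
  7  |  dp/dt·Δt = +0.016686  |  p_7 = 0.384839

0.385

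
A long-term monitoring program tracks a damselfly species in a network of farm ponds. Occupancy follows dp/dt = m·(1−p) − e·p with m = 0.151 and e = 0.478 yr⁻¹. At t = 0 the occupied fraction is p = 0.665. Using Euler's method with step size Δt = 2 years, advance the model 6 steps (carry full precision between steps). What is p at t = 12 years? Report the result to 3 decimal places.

0.240

Update rule: p ← p + [m·(1−p) − e·p]·Δt with Δt = 2.
p: 0.66500 → 0.13043  (Δp = -0.53457)
p: 0.13043 → 0.26835  (Δp = +0.13792)
p: 0.26835 → 0.23277  (Δp = -0.03558)
p: 0.23277 → 0.24195  (Δp = +0.00918)
p: 0.24195 → 0.23958  (Δp = -0.00237)
p: 0.23958 → 0.24019  (Δp = +0.00061)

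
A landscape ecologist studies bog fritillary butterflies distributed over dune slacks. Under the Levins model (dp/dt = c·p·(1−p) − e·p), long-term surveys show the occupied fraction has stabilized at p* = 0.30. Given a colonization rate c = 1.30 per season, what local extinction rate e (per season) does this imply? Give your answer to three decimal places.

At equilibrium c(1−p*) = e.
e = 1.30 × (1 − 0.30) = 1.30 × 0.7000 = 0.9100.

0.910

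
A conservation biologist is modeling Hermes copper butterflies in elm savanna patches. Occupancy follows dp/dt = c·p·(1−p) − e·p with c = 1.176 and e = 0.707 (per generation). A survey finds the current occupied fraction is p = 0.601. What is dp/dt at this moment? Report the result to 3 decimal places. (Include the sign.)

Colonization term: c·p·(1−p) = 1.176×0.601×0.3990 = 0.28200.
Extinction term: e·p = 0.42491.
dp/dt = 0.28200 − 0.42491 = -0.14290.

-0.143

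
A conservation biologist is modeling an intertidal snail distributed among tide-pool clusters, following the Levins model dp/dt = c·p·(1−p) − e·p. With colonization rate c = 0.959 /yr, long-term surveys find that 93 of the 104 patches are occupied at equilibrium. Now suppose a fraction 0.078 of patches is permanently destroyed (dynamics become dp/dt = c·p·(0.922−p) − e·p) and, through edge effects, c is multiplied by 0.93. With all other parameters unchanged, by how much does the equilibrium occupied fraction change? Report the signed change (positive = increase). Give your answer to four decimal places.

Observed p* = 93/104 = 0.89423.
Balance c(1−p*) = e gives e = 0.959×(1 − 0.89423) = 0.10143.
New p* = 0.922 − e/c = 0.922 − 0.10143/0.89187 = 0.80827.
Δp* = 0.80827 − 0.89423 = -0.08596.

-0.0860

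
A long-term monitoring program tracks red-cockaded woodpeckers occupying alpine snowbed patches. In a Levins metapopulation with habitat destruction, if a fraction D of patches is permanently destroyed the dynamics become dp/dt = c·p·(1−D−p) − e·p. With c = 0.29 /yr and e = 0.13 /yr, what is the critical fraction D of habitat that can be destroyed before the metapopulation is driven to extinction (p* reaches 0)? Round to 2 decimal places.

The nontrivial equilibrium is p* = (1−D) − e/c; extinction occurs when this hits zero.
So D_crit = 1 − e/c = 1 − 0.13/0.29 = 1 − 0.4483 = 0.5517.
This equals the undisturbed p*, a classic result of Lande's extension.

0.55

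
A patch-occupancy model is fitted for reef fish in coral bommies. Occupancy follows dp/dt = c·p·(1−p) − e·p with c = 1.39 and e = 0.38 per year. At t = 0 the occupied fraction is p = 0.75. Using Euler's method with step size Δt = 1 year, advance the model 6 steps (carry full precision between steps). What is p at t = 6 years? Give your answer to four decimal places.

0.7266

Update rule: p ← p + [c·p·(1−p) − e·p]·Δt with Δt = 1.
p: 0.75000 → 0.72562  (Δp = -0.02438)
p: 0.72562 → 0.72663  (Δp = +0.00100)
p: 0.72663 → 0.72662  (Δp = -0.00001)
p: 0.72662 → 0.72662  (Δp = +0.00000)
p: 0.72662 → 0.72662  (Δp = -0.00000)
p: 0.72662 → 0.72662  (Δp = +0.00000)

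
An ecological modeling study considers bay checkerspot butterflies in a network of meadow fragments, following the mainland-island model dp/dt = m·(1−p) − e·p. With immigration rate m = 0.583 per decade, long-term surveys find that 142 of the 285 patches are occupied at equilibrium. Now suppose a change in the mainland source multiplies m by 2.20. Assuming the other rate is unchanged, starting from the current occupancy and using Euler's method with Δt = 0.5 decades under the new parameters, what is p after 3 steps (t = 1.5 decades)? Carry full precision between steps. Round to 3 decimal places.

Observed p* = 142/285 = 0.49825.
Balance m(1−p*) = e·p* gives e = m(1−p*)/p* = 0.583×0.50175/0.49825 = 0.58711.
Starting from p₀ = 0.49825; update p ← p + (dp/dt)·Δt with the new parameters.
p: 0.49825 → 0.67376  (Δp = +0.17551)
p: 0.67376 → 0.68519  (Δp = +0.01143)
p: 0.68519 → 0.68594  (Δp = +0.00074)

0.686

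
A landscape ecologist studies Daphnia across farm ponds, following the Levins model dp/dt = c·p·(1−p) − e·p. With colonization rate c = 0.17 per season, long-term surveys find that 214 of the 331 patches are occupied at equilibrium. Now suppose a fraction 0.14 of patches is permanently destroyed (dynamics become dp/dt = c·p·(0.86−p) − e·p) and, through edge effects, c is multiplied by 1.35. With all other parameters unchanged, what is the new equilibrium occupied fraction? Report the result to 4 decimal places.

Observed p* = 214/331 = 0.64653.
Balance c(1−p*) = e gives e = 0.17×(1 − 0.64653) = 0.06009.
New p* = 0.86 − e/c = 0.86 − 0.06009/0.22950 = 0.59817.

0.5982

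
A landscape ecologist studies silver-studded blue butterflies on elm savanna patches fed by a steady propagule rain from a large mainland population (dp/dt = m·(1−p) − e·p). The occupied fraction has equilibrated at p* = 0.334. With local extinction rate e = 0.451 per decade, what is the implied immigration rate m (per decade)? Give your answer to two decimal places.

0.23

At equilibrium m(1−p*) = e·p*, so m = e·p*/(1−p*).
m = 0.451 × 0.334 / 0.6660 = 0.1506/0.6660 = 0.2262.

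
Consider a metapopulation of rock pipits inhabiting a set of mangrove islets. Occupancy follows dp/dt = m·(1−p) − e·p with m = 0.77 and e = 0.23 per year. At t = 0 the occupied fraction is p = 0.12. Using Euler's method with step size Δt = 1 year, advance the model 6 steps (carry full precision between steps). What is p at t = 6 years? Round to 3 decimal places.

0.770

Update rule: p ← p + [m·(1−p) − e·p]·Δt with Δt = 1.
step 1: Δp = +0.65000, p = 0.77000
step 2: Δp = -0.00000, p = 0.77000
step 3: Δp = -0.00000, p = 0.77000
step 4: Δp = -0.00000, p = 0.77000
step 5: Δp = -0.00000, p = 0.77000
step 6: Δp = -0.00000, p = 0.77000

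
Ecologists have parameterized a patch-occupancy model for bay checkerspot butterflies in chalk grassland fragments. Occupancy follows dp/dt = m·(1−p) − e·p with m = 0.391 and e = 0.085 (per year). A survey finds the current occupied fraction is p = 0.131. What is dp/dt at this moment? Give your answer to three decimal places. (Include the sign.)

Colonization term: m·(1−p) = 0.391×0.8690 = 0.33978.
Extinction term: e·p = 0.01114.
dp/dt = 0.33978 − 0.01114 = 0.32864.

0.329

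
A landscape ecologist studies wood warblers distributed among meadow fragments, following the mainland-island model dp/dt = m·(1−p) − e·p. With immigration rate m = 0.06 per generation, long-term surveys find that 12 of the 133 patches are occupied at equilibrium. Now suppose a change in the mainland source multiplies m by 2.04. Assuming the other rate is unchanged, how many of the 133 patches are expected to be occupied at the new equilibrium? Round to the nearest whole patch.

Observed p* = 12/133 = 0.09023.
Balance m(1−p*) = e·p* gives e = m(1−p*)/p* = 0.06×0.90977/0.09023 = 0.60497.
New p* = m/(m+e) = 0.12240/(0.12240+0.60497) = 0.16828.
Expected occupied = 133 × 0.16828 = 22.38 ≈ 22.

22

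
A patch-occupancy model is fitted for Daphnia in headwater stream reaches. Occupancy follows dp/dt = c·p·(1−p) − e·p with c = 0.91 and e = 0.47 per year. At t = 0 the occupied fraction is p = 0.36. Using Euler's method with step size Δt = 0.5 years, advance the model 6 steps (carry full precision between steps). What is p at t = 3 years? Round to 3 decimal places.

0.447

Update rule: p ← p + [c·p·(1−p) − e·p]·Δt with Δt = 0.5.
p: 0.36000 → 0.38023  (Δp = +0.02023)
p: 0.38023 → 0.39810  (Δp = +0.01787)
p: 0.39810 → 0.41357  (Δp = +0.01547)
p: 0.41357 → 0.42673  (Δp = +0.01316)
p: 0.42673 → 0.43776  (Δp = +0.01103)
p: 0.43776 → 0.44687  (Δp = +0.00911)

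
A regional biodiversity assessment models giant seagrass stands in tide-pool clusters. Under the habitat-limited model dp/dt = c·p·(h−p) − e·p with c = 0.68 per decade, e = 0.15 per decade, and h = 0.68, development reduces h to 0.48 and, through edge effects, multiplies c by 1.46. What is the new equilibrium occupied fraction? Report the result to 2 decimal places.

0.33

Before: p* = h − e/c = 0.68 − 0.15/0.68 = 0.68 − 0.2206 = 0.4594.
After: c = 0.9928, e = 0.15, h = 0.48; p* = 0.48 − 0.15/0.9928 = 0.3289.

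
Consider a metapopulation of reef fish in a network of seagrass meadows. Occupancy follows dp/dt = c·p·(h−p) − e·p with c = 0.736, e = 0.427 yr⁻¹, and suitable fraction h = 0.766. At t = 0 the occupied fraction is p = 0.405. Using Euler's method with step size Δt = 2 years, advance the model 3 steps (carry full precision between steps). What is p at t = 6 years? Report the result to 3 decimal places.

0.220

Update rule: p ← p + [c·p·(h−p) − e·p]·Δt with Δt = 2.
t = 2: p = 0.40500 + (-0.13066) = 0.27434
t = 4: p = 0.27434 + (-0.03574) = 0.23860
t = 6: p = 0.23860 + (-0.01853) = 0.22007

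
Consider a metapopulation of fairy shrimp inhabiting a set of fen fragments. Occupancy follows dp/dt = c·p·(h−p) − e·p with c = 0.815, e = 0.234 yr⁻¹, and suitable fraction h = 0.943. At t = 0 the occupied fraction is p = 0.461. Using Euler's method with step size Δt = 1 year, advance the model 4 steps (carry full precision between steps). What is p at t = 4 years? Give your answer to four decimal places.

Update rule: p ← p + [c·p·(h−p) − e·p]·Δt with Δt = 1.
p: 0.46100 → 0.53422  (Δp = +0.07322)
p: 0.53422 → 0.58719  (Δp = +0.05297)
p: 0.58719 → 0.62006  (Δp = +0.03287)
p: 0.62006 → 0.63817  (Δp = +0.01810)

0.6382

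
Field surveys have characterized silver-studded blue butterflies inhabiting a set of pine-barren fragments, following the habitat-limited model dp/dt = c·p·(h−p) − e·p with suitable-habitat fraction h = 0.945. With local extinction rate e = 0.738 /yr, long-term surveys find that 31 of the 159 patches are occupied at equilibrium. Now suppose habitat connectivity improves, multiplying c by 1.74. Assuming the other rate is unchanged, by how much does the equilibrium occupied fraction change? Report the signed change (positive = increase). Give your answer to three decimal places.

0.319

Observed p* = 31/159 = 0.19497.
Balance c(h−p*) = e gives c = e/(0.945 − 0.19497) = 0.738/0.75003 = 0.98396.
New p* = 0.945 − e/c = 0.945 − 0.73800/1.71209 = 0.51395.
Δp* = 0.51395 − 0.19497 = +0.31898.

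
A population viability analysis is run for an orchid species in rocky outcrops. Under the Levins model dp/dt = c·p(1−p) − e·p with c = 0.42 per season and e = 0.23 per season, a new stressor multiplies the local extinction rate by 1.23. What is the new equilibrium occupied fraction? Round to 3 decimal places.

0.326

Before: p* = 1 − 0.23/0.42 = 0.4524.
After the change, c = 0.42, e = 0.2829, so p* = 1 − 0.2829/0.42 = 0.3264.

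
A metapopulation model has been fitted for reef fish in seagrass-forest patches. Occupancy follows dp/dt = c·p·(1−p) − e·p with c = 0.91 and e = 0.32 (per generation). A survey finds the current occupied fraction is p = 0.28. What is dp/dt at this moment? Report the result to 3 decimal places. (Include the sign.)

0.094

Colonization term: c·p·(1−p) = 0.91×0.28×0.7200 = 0.18346.
Extinction term: e·p = 0.08960.
dp/dt = 0.18346 − 0.08960 = 0.09386.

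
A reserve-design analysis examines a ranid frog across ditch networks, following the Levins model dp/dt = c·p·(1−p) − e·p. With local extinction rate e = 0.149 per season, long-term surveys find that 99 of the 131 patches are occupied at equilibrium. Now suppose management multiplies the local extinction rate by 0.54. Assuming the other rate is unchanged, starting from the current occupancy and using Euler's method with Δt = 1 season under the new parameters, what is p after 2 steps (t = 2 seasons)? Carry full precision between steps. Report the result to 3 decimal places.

0.837

Observed p* = 99/131 = 0.75573.
Balance c(1−p*) = e gives c = e/(1 − 0.75573) = 0.149/0.24427 = 0.60997.
Starting from p₀ = 0.75573; update p ← p + (dp/dt)·Δt with the new parameters.
step 1: Δp = +0.05180, p = 0.80752
step 2: Δp = +0.02983, p = 0.83736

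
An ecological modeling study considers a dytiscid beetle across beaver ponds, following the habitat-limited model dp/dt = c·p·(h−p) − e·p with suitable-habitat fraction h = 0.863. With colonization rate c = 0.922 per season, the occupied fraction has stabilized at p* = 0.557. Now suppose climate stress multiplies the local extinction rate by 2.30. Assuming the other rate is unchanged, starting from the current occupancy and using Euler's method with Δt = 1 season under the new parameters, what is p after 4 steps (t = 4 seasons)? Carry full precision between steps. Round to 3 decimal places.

Balance c(h−p*) = e gives e = 0.922×(0.863 − 0.55700) = 0.28213.
Starting from p₀ = 0.55700; update p ← p + (dp/dt)·Δt with the new parameters.
p: 0.55700 → 0.35271  (Δp = -0.20429)
p: 0.35271 → 0.28978  (Δp = -0.06293)
p: 0.28978 → 0.25489  (Δp = -0.03489)
p: 0.25489 → 0.23240  (Δp = -0.02249)

0.232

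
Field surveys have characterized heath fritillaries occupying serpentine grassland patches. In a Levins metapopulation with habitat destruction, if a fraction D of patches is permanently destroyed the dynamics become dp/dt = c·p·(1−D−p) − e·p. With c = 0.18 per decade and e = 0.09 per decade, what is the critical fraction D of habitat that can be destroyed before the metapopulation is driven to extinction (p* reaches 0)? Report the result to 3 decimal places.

0.500

The nontrivial equilibrium is p* = (1−D) − e/c; extinction occurs when this hits zero.
So D_crit = 1 − e/c = 1 − 0.09/0.18 = 1 − 0.5000 = 0.5000.
This equals the undisturbed p*, a classic result of Lande's extension.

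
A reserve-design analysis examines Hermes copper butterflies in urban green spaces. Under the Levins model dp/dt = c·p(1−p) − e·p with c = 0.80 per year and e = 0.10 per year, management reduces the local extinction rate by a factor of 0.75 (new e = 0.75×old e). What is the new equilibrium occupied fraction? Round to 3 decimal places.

Before: p* = 1 − 0.10/0.80 = 0.8750.
After the change, c = 0.8, e = 0.075, so p* = 1 − 0.075/0.8 = 0.9062.

0.906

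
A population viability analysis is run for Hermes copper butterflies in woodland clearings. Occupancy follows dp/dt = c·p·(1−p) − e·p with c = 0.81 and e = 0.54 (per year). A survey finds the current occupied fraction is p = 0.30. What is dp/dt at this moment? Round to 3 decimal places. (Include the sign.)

Colonization term: c·p·(1−p) = 0.81×0.30×0.7000 = 0.17010.
Extinction term: e·p = 0.16200.
dp/dt = 0.17010 − 0.16200 = 0.00810.

0.008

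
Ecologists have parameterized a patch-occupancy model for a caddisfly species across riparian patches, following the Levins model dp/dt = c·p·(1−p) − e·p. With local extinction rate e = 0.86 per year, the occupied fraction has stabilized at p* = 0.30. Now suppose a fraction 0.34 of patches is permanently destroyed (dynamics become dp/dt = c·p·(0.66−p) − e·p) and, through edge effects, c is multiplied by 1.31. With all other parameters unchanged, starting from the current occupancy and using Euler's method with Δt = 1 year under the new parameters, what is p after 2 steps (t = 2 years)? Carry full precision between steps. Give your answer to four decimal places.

0.1845

Balance c(1−p*) = e gives c = e/(1 − 0.30000) = 0.86/0.70000 = 1.22857.
Starting from p₀ = 0.30000; update p ← p + (dp/dt)·Δt with the new parameters.
t = 1: p = 0.30000 + (-0.08418) = 0.21582
t = 2: p = 0.21582 + (-0.03132) = 0.18450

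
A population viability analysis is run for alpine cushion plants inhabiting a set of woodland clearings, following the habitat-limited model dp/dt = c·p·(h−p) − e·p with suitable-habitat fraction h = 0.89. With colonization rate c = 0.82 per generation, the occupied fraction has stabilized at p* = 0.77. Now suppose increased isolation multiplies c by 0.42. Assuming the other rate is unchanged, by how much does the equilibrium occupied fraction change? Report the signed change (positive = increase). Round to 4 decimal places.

Balance c(h−p*) = e gives e = 0.82×(0.89 − 0.77000) = 0.09840.
New p* = 0.89 − e/c = 0.89 − 0.09840/0.34440 = 0.60429.
Δp* = 0.60429 − 0.77000 = -0.16571.

-0.1657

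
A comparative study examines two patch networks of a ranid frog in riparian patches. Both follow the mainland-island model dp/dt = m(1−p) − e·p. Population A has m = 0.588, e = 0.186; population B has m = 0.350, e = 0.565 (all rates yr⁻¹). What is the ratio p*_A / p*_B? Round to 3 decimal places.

A: p*_A = m/(m+e) = 0.588/0.7740 = 0.7597.
B: p*_B = 0.350/0.9150 = 0.3825.
p*_A / p*_B = 0.7597/0.3825 = 1.9860.

1.986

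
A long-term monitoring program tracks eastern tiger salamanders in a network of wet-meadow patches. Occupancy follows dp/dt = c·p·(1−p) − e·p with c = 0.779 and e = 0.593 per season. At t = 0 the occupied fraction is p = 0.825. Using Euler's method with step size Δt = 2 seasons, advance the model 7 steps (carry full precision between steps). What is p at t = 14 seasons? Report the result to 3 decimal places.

Update rule: p ← p + [c·p·(1−p) − e·p]·Δt with Δt = 2.
step 1: Δp = -0.75351, p = 0.07149
step 2: Δp = +0.01863, p = 0.09012
step 3: Δp = +0.02087, p = 0.11099
step 4: Δp = +0.02210, p = 0.13308
step 5: Δp = +0.02191, p = 0.15500
step 6: Δp = +0.02023, p = 0.17523
step 7: Δp = +0.01735, p = 0.19257

0.193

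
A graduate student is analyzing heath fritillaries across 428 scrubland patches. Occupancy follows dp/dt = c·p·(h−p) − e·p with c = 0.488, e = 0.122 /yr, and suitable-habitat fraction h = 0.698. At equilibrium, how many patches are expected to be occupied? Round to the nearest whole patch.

192

p* = h − e/c = 0.698 − 0.2500 = 0.4480.
Expected occupied patches = N × p* = 428 × 0.4480 = 191.74 ≈ 192.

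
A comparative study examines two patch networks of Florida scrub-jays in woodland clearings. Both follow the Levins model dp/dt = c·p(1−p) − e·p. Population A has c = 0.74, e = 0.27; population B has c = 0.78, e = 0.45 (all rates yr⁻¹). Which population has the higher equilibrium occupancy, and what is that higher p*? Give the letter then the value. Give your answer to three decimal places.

A, 0.635

A: p*_A = 1 − 0.27/0.74 = 0.6351.
B: p*_B = 1 − 0.45/0.78 = 0.4231.
A is higher at 0.6351.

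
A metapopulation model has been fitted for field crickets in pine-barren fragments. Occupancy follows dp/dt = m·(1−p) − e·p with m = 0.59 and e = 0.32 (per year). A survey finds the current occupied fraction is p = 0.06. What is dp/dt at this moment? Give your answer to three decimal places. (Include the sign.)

Colonization term: m·(1−p) = 0.59×0.9400 = 0.55460.
Extinction term: e·p = 0.01920.
dp/dt = 0.55460 − 0.01920 = 0.53540.

0.535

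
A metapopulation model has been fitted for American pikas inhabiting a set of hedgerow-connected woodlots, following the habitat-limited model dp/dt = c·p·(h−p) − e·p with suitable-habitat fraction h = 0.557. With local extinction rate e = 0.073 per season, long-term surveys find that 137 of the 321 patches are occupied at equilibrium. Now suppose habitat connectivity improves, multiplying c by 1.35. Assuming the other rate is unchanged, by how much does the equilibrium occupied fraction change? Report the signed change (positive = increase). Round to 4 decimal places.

Observed p* = 137/321 = 0.42679.
Balance c(h−p*) = e gives c = e/(0.557 − 0.42679) = 0.073/0.13021 = 0.56063.
New p* = 0.557 − e/c = 0.557 − 0.07300/0.75685 = 0.46055.
Δp* = 0.46055 − 0.42679 = +0.03376.

0.0338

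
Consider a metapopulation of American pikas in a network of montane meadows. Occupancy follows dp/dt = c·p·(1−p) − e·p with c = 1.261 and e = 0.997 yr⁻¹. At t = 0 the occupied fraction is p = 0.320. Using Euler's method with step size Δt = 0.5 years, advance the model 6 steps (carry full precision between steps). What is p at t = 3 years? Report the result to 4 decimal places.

Update rule: p ← p + [c·p·(1−p) − e·p]·Δt with Δt = 0.5.
p: 0.32000 → 0.29768  (Δp = -0.02232)
p: 0.29768 → 0.28110  (Δp = -0.01658)
p: 0.28110 → 0.26839  (Δp = -0.01272)
p: 0.26839 → 0.25840  (Δp = -0.00999)
p: 0.25840 → 0.25041  (Δp = -0.00799)
p: 0.25041 → 0.24393  (Δp = -0.00648)

0.2439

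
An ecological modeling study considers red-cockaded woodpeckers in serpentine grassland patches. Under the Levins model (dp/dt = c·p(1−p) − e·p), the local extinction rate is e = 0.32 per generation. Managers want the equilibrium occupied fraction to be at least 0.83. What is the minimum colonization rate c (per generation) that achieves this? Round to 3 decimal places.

1.882

p* = 1 − e/c ≥ 0.83 requires e/c ≤ 0.1700, i.e. c ≥ e/0.1700.
c_min = 0.32/0.1700 = 1.8824.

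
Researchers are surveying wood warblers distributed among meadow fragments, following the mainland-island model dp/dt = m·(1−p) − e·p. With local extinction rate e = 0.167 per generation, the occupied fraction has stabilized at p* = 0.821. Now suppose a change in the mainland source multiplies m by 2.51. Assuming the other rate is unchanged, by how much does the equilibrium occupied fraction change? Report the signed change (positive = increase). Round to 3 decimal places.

Balance m(1−p*) = e·p* gives m = e·p*/(1−p*) = 0.167×0.82100/0.17900 = 0.76596.
New p* = m/(m+e) = 1.92256/(1.92256+0.16700) = 0.92008.
Δp* = 0.92008 − 0.82100 = +0.09908.

0.099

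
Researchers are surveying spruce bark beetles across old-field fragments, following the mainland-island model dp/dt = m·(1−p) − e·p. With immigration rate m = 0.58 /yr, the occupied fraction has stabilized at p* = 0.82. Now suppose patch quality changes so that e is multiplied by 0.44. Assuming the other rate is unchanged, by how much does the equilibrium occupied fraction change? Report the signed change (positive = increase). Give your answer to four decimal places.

0.0919

Balance m(1−p*) = e·p* gives e = m(1−p*)/p* = 0.58×0.18000/0.82000 = 0.12732.
New p* = m/(m+e) = 0.58000/(0.58000+0.05602) = 0.91192.
Δp* = 0.91192 − 0.82000 = +0.09192.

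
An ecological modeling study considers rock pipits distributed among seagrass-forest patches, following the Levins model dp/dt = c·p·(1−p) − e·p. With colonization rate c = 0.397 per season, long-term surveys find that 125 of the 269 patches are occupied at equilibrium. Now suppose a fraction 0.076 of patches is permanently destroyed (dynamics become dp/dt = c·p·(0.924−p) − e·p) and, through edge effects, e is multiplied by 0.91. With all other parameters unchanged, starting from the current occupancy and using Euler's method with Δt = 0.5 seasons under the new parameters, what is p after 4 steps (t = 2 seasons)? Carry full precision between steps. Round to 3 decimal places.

Observed p* = 125/269 = 0.46468.
Balance c(1−p*) = e gives e = 0.397×(1 − 0.46468) = 0.21252.
Starting from p₀ = 0.46468; update p ← p + (dp/dt)·Δt with the new parameters.
p: 0.46468 → 0.46212  (Δp = -0.00257)
p: 0.46212 → 0.45980  (Δp = -0.00232)
p: 0.45980 → 0.45771  (Δp = -0.00209)
p: 0.45771 → 0.45581  (Δp = -0.00189)

0.456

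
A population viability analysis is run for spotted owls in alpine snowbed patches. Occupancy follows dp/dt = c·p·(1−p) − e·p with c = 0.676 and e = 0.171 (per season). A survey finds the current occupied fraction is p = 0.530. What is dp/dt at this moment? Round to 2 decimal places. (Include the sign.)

Colonization term: c·p·(1−p) = 0.676×0.530×0.4700 = 0.16839.
Extinction term: e·p = 0.09063.
dp/dt = 0.16839 − 0.09063 = 0.07776.

0.08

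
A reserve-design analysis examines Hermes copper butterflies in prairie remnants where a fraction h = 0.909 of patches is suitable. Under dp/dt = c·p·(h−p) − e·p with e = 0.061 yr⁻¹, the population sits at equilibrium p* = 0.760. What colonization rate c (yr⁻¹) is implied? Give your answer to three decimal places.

At equilibrium c(h−p*) = e, so c = e/(h−p*).
c = 0.061/(0.909 − 0.760) = 0.061/0.1490 = 0.4094.

0.409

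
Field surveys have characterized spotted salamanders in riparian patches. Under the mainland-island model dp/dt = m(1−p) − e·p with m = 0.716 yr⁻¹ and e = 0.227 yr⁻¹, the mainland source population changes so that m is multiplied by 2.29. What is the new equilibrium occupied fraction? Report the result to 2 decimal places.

0.88

Before: p* = 0.716/(0.716+0.227) = 0.7593.
After: m = 1.63964, e = 0.227; p* = 1.63964/1.8666 = 0.8784.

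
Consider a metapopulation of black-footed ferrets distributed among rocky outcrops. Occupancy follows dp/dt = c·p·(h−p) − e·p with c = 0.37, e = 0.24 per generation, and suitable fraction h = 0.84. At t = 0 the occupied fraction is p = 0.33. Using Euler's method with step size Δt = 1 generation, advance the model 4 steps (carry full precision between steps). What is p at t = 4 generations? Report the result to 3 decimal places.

0.277

Update rule: p ← p + [c·p·(h−p) − e·p]·Δt with Δt = 1.
step 1: Δp = -0.01693, p = 0.31307
step 2: Δp = -0.01410, p = 0.29897
step 3: Δp = -0.01190, p = 0.28707
step 4: Δp = -0.01017, p = 0.27690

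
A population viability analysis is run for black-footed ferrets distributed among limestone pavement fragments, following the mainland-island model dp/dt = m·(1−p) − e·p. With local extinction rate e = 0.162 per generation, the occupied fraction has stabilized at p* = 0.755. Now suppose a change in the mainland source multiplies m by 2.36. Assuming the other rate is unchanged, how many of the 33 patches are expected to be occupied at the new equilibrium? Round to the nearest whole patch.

29

Balance m(1−p*) = e·p* gives m = e·p*/(1−p*) = 0.162×0.75500/0.24500 = 0.49922.
New p* = m/(m+e) = 1.17816/(1.17816+0.16200) = 0.87912.
Expected occupied = 33 × 0.87912 = 29.01 ≈ 29.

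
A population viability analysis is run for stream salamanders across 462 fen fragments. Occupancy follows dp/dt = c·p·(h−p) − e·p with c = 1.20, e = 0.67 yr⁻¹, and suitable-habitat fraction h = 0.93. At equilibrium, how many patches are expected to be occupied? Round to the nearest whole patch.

p* = h − e/c = 0.93 − 0.5583 = 0.3717.
Expected occupied patches = N × p* = 462 × 0.3717 = 171.71 ≈ 172.

172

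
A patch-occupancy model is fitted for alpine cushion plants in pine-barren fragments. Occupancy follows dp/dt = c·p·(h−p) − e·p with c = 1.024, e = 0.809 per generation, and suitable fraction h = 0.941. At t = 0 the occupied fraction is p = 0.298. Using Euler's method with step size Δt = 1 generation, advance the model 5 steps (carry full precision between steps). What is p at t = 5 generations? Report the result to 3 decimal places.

Update rule: p ← p + [c·p·(h−p) − e·p]·Δt with Δt = 1.
p: 0.29800 → 0.25313  (Δp = -0.04487)
p: 0.25313 → 0.22665  (Δp = -0.02648)
p: 0.22665 → 0.20908  (Δp = -0.01757)
p: 0.20908 → 0.19664  (Δp = -0.01244)
p: 0.19664 → 0.18744  (Δp = -0.00920)

0.187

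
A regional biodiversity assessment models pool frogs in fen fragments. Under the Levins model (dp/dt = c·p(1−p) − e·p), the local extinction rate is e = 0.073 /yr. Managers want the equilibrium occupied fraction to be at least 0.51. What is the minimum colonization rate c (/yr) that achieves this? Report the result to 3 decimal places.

p* = 1 − e/c ≥ 0.51 requires e/c ≤ 0.4900, i.e. c ≥ e/0.4900.
c_min = 0.073/0.4900 = 0.1490.

0.149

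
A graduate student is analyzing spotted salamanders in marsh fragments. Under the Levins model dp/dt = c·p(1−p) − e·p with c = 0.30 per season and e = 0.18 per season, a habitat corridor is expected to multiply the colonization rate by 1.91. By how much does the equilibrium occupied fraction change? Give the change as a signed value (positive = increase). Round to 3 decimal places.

Before: p* = 1 − 0.18/0.30 = 0.4000.
After the change, c = 0.573, e = 0.18, so p* = 1 − 0.18/0.573 = 0.6859.
Δp* = 0.6859 − 0.4000 = +0.2859.

0.286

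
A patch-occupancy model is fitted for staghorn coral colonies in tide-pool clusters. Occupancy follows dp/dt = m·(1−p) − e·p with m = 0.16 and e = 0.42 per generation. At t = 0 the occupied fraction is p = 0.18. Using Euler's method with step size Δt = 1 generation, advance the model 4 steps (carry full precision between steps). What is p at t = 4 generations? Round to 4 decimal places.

Update rule: p ← p + [m·(1−p) − e·p]·Δt with Δt = 1.
p: 0.18000 → 0.23560  (Δp = +0.05560)
p: 0.23560 → 0.25895  (Δp = +0.02335)
p: 0.25895 → 0.26876  (Δp = +0.00981)
p: 0.26876 → 0.27288  (Δp = +0.00412)

0.2729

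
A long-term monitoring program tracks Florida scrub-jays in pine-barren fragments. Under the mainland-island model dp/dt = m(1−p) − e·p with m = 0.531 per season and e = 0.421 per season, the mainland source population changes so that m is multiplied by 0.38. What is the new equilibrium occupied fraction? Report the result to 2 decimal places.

0.32

Before: p* = 0.531/(0.531+0.421) = 0.5578.
After: m = 0.20178, e = 0.421; p* = 0.20178/0.6228 = 0.3240.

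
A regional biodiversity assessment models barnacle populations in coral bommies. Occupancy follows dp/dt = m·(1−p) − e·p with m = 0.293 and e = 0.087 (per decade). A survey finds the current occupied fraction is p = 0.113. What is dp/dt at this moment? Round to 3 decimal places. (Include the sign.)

0.250

Colonization term: m·(1−p) = 0.293×0.8870 = 0.25989.
Extinction term: e·p = 0.00983.
dp/dt = 0.25989 − 0.00983 = 0.25006.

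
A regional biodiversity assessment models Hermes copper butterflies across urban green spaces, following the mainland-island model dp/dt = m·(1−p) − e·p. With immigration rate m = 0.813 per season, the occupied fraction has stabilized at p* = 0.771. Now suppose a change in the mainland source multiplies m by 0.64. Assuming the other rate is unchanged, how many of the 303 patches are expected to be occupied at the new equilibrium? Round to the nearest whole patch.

207

Balance m(1−p*) = e·p* gives e = m(1−p*)/p* = 0.813×0.22900/0.77100 = 0.24147.
New p* = m/(m+e) = 0.52032/(0.52032+0.24147) = 0.68302.
Expected occupied = 303 × 0.68302 = 206.96 ≈ 207.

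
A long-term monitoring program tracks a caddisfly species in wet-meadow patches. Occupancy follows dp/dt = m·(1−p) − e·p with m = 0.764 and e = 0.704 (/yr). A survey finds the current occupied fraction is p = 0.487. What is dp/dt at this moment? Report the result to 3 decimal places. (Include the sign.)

0.049

Colonization term: m·(1−p) = 0.764×0.5130 = 0.39193.
Extinction term: e·p = 0.34285.
dp/dt = 0.39193 − 0.34285 = 0.04908.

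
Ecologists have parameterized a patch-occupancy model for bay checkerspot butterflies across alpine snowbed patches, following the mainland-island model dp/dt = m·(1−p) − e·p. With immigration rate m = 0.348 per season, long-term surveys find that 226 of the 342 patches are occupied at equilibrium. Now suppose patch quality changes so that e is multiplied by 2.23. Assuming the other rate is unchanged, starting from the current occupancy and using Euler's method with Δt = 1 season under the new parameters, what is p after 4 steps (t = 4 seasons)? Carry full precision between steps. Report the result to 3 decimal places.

0.467

Observed p* = 226/342 = 0.66082.
Balance m(1−p*) = e·p* gives e = m(1−p*)/p* = 0.348×0.33918/0.66082 = 0.17862.
Starting from p₀ = 0.66082; update p ← p + (dp/dt)·Δt with the new parameters.
p: 0.66082 → 0.51564  (Δp = -0.14518)
p: 0.51564 → 0.47881  (Δp = -0.03683)
p: 0.47881 → 0.46946  (Δp = -0.00934)
p: 0.46946 → 0.46709  (Δp = -0.00237)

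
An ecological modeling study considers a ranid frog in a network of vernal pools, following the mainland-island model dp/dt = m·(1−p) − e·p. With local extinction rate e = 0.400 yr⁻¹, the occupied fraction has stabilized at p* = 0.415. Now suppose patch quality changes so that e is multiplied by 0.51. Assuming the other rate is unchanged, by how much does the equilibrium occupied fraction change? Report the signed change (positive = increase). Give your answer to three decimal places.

Balance m(1−p*) = e·p* gives m = e·p*/(1−p*) = 0.400×0.41500/0.58500 = 0.28376.
New p* = m/(m+e) = 0.28376/(0.28376+0.20400) = 0.58176.
Δp* = 0.58176 − 0.41500 = +0.16676.

0.167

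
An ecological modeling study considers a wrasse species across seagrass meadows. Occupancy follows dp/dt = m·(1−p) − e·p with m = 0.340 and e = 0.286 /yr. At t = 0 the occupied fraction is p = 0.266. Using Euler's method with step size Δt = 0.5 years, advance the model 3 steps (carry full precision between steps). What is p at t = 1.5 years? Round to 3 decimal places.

Update rule: p ← p + [m·(1−p) − e·p]·Δt with Δt = 0.5.
t = 0.5: p = 0.26600 + (+0.08674) = 0.35274
t = 1: p = 0.35274 + (+0.05959) = 0.41233
t = 1.5: p = 0.41233 + (+0.04094) = 0.45327

0.453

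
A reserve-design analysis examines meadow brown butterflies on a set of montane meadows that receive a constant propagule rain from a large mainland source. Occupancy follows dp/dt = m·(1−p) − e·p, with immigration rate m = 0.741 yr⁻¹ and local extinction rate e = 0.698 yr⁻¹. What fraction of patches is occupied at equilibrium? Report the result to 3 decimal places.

At equilibrium the propagule rain into empty patches balances local extinction: m(1−p*) = e·p*.
p* = m/(m+e) = 0.741/(0.741+0.698) = 0.741/1.4390 = 0.5149.

0.515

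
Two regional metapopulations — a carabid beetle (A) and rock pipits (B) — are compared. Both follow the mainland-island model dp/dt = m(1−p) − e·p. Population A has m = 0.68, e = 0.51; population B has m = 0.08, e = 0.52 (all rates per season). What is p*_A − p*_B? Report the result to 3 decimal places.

A: p*_A = m/(m+e) = 0.68/1.1900 = 0.5714.
B: p*_B = 0.08/0.6000 = 0.1333.
p*_A − p*_B = 0.5714 − 0.1333 = 0.4381.

0.438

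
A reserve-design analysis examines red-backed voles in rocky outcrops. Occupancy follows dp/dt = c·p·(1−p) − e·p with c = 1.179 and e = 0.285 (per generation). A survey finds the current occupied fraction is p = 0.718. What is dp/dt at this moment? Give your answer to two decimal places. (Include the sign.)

0.03

Colonization term: c·p·(1−p) = 1.179×0.718×0.2820 = 0.23872.
Extinction term: e·p = 0.20463.
dp/dt = 0.23872 − 0.20463 = 0.03409.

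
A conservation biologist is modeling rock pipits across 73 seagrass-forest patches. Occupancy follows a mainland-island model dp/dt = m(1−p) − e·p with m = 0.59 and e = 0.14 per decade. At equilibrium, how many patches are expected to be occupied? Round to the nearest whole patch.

p* = m/(m+e) = 0.59/0.7300 = 0.8082.
Expected occupied patches = N × p* = 73 × 0.8082 = 59.00 ≈ 59.

59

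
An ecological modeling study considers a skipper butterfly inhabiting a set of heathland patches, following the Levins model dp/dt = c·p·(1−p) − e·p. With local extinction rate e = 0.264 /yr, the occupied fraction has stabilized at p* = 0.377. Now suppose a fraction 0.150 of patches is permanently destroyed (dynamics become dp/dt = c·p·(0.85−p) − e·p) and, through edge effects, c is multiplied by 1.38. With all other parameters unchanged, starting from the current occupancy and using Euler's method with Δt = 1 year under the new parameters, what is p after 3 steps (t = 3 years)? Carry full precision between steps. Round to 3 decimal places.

Balance c(1−p*) = e gives c = e/(1 − 0.37700) = 0.264/0.62300 = 0.42376.
Starting from p₀ = 0.37700; update p ← p + (dp/dt)·Δt with the new parameters.
t = 1: p = 0.37700 + (+0.00475) = 0.38175
t = 2: p = 0.38175 + (+0.00375) = 0.38550
t = 3: p = 0.38550 + (+0.00294) = 0.38844

0.388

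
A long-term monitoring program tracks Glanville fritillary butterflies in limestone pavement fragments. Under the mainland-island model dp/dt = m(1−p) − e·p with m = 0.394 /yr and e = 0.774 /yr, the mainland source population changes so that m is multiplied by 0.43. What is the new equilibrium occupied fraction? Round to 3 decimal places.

Before: p* = 0.394/(0.394+0.774) = 0.3373.
After: m = 0.16942, e = 0.774; p* = 0.16942/0.9434 = 0.1796.

0.180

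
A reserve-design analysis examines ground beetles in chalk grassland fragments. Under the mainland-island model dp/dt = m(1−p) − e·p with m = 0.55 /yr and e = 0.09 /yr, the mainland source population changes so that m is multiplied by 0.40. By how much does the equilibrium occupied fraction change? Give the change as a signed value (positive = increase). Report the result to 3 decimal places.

-0.150

Before: p* = 0.55/(0.55+0.09) = 0.8594.
After: m = 0.22, e = 0.09; p* = 0.22/0.3100 = 0.7097.
Δp* = 0.7097 − 0.8594 = -0.1497.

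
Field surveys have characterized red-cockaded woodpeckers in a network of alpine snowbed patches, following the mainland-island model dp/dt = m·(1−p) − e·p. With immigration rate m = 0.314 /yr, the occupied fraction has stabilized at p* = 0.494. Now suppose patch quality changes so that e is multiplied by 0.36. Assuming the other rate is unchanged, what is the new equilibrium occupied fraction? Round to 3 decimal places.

0.731

Balance m(1−p*) = e·p* gives e = m(1−p*)/p* = 0.314×0.50600/0.49400 = 0.32163.
New p* = m/(m+e) = 0.31400/(0.31400+0.11579) = 0.73059.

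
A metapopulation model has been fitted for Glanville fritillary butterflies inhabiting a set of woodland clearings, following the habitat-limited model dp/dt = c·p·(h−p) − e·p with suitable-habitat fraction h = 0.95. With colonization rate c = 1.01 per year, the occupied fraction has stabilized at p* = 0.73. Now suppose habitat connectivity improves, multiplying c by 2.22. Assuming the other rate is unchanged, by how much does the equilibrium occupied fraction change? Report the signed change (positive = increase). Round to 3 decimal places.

0.121

Balance c(h−p*) = e gives e = 1.01×(0.95 − 0.73000) = 0.22220.
New p* = 0.95 − e/c = 0.95 − 0.22220/2.24220 = 0.85090.
Δp* = 0.85090 − 0.73000 = +0.12090.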